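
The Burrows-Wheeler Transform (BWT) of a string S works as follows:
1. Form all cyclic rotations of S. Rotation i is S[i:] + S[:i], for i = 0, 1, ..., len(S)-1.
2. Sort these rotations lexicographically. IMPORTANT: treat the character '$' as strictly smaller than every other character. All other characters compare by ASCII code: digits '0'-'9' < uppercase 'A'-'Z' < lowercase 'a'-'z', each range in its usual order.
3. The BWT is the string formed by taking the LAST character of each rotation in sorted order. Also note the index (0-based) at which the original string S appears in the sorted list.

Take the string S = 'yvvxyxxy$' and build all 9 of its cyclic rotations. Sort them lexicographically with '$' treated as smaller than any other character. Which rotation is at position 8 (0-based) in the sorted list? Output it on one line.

All 9 rotations (rotation i = S[i:]+S[:i]):
  rot[0] = yvvxyxxy$
  rot[1] = vvxyxxy$y
  rot[2] = vxyxxy$yv
  rot[3] = xyxxy$yvv
  rot[4] = yxxy$yvvx
  rot[5] = xxy$yvvxy
  rot[6] = xy$yvvxyx
  rot[7] = y$yvvxyxx
  rot[8] = $yvvxyxxy
Sorted (with $ < everything):
  sorted[0] = $yvvxyxxy
  sorted[1] = vvxyxxy$y
  sorted[2] = vxyxxy$yv
  sorted[3] = xxy$yvvxy
  sorted[4] = xy$yvvxyx
  sorted[5] = xyxxy$yvv
  sorted[6] = y$yvvxyxx
  sorted[7] = yvvxyxxy$
  sorted[8] = yxxy$yvvx
sorted[8] = yxxy$yvvx

Answer: yxxy$yvvx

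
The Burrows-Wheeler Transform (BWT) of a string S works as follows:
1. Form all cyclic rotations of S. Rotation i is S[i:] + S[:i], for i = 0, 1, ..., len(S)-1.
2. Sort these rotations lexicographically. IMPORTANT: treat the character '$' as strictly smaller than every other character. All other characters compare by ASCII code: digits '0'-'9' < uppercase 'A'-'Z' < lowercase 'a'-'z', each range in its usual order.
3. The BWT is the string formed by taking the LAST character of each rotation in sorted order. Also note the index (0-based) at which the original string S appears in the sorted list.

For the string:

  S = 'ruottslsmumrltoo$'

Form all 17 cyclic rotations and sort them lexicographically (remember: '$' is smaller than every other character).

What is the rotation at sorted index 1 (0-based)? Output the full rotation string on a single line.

Answer: lsmumrltoo$ruotts

Derivation:
All 17 rotations (rotation i = S[i:]+S[:i]):
  rot[0] = ruottslsmumrltoo$
  rot[1] = uottslsmumrltoo$r
  rot[2] = ottslsmumrltoo$ru
  rot[3] = ttslsmumrltoo$ruo
  rot[4] = tslsmumrltoo$ruot
  rot[5] = slsmumrltoo$ruott
  rot[6] = lsmumrltoo$ruotts
  rot[7] = smumrltoo$ruottsl
  rot[8] = mumrltoo$ruottsls
  rot[9] = umrltoo$ruottslsm
  rot[10] = mrltoo$ruottslsmu
  rot[11] = rltoo$ruottslsmum
  rot[12] = ltoo$ruottslsmumr
  rot[13] = too$ruottslsmumrl
  rot[14] = oo$ruottslsmumrlt
  rot[15] = o$ruottslsmumrlto
  rot[16] = $ruottslsmumrltoo
Sorted (with $ < everything):
  sorted[0] = $ruottslsmumrltoo
  sorted[1] = lsmumrltoo$ruotts
  sorted[2] = ltoo$ruottslsmumr
  sorted[3] = mrltoo$ruottslsmu
  sorted[4] = mumrltoo$ruottsls
  sorted[5] = o$ruottslsmumrlto
  sorted[6] = oo$ruottslsmumrlt
  sorted[7] = ottslsmumrltoo$ru
  sorted[8] = rltoo$ruottslsmum
  sorted[9] = ruottslsmumrltoo$
  sorted[10] = slsmumrltoo$ruott
  sorted[11] = smumrltoo$ruottsl
  sorted[12] = too$ruottslsmumrl
  sorted[13] = tslsmumrltoo$ruot
  sorted[14] = ttslsmumrltoo$ruo
  sorted[15] = umrltoo$ruottslsm
  sorted[16] = uottslsmumrltoo$r
sorted[1] = lsmumrltoo$ruotts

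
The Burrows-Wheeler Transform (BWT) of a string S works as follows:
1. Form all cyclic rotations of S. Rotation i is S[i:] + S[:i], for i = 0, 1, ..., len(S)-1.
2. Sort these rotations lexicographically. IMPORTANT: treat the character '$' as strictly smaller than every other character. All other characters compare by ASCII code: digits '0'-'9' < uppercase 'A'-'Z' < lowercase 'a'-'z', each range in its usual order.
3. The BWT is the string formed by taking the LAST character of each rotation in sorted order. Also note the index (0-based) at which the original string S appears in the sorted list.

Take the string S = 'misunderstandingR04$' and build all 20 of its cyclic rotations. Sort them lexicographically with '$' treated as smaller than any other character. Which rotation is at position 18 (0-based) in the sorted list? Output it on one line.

Answer: tandingR04$misunders

Derivation:
All 20 rotations (rotation i = S[i:]+S[:i]):
  rot[0] = misunderstandingR04$
  rot[1] = isunderstandingR04$m
  rot[2] = sunderstandingR04$mi
  rot[3] = understandingR04$mis
  rot[4] = nderstandingR04$misu
  rot[5] = derstandingR04$misun
  rot[6] = erstandingR04$misund
  rot[7] = rstandingR04$misunde
  rot[8] = standingR04$misunder
  rot[9] = tandingR04$misunders
  rot[10] = andingR04$misunderst
  rot[11] = ndingR04$misundersta
  rot[12] = dingR04$misunderstan
  rot[13] = ingR04$misunderstand
  rot[14] = ngR04$misunderstandi
  rot[15] = gR04$misunderstandin
  rot[16] = R04$misunderstanding
  rot[17] = 04$misunderstandingR
  rot[18] = 4$misunderstandingR0
  rot[19] = $misunderstandingR04
Sorted (with $ < everything):
  sorted[0] = $misunderstandingR04
  sorted[1] = 04$misunderstandingR
  sorted[2] = 4$misunderstandingR0
  sorted[3] = R04$misunderstanding
  sorted[4] = andingR04$misunderst
  sorted[5] = derstandingR04$misun
  sorted[6] = dingR04$misunderstan
  sorted[7] = erstandingR04$misund
  sorted[8] = gR04$misunderstandin
  sorted[9] = ingR04$misunderstand
  sorted[10] = isunderstandingR04$m
  sorted[11] = misunderstandingR04$
  sorted[12] = nderstandingR04$misu
  sorted[13] = ndingR04$misundersta
  sorted[14] = ngR04$misunderstandi
  sorted[15] = rstandingR04$misunde
  sorted[16] = standingR04$misunder
  sorted[17] = sunderstandingR04$mi
  sorted[18] = tandingR04$misunders
  sorted[19] = understandingR04$mis
sorted[18] = tandingR04$misunders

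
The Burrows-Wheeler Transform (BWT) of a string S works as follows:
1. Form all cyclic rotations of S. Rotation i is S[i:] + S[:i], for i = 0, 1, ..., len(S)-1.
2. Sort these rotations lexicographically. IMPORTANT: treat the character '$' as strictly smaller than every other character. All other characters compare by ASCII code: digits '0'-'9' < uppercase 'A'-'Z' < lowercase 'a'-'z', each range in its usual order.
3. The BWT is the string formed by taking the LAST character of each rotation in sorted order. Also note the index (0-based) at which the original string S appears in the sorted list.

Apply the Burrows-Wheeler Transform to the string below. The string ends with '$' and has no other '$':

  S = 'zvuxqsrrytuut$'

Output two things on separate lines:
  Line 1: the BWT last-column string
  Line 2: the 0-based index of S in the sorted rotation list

Answer: txsrquyutvzur$
13

Derivation:
All 14 rotations (rotation i = S[i:]+S[:i]):
  rot[0] = zvuxqsrrytuut$
  rot[1] = vuxqsrrytuut$z
  rot[2] = uxqsrrytuut$zv
  rot[3] = xqsrrytuut$zvu
  rot[4] = qsrrytuut$zvux
  rot[5] = srrytuut$zvuxq
  rot[6] = rrytuut$zvuxqs
  rot[7] = rytuut$zvuxqsr
  rot[8] = ytuut$zvuxqsrr
  rot[9] = tuut$zvuxqsrry
  rot[10] = uut$zvuxqsrryt
  rot[11] = ut$zvuxqsrrytu
  rot[12] = t$zvuxqsrrytuu
  rot[13] = $zvuxqsrrytuut
Sorted (with $ < everything):
  sorted[0] = $zvuxqsrrytuut  (last char: 't')
  sorted[1] = qsrrytuut$zvux  (last char: 'x')
  sorted[2] = rrytuut$zvuxqs  (last char: 's')
  sorted[3] = rytuut$zvuxqsr  (last char: 'r')
  sorted[4] = srrytuut$zvuxq  (last char: 'q')
  sorted[5] = t$zvuxqsrrytuu  (last char: 'u')
  sorted[6] = tuut$zvuxqsrry  (last char: 'y')
  sorted[7] = ut$zvuxqsrrytu  (last char: 'u')
  sorted[8] = uut$zvuxqsrryt  (last char: 't')
  sorted[9] = uxqsrrytuut$zv  (last char: 'v')
  sorted[10] = vuxqsrrytuut$z  (last char: 'z')
  sorted[11] = xqsrrytuut$zvu  (last char: 'u')
  sorted[12] = ytuut$zvuxqsrr  (last char: 'r')
  sorted[13] = zvuxqsrrytuut$  (last char: '$')
Last column: txsrquyutvzur$
Original string S is at sorted index 13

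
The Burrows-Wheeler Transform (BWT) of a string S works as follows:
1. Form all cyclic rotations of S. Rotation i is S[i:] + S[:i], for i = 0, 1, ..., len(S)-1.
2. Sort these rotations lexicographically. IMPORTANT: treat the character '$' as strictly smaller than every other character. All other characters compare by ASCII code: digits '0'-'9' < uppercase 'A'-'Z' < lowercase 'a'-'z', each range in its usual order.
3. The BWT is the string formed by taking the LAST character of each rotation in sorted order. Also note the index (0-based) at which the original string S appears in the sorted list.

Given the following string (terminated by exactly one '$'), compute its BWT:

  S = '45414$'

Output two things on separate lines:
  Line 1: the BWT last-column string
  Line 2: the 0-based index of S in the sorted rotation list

All 6 rotations (rotation i = S[i:]+S[:i]):
  rot[0] = 45414$
  rot[1] = 5414$4
  rot[2] = 414$45
  rot[3] = 14$454
  rot[4] = 4$4541
  rot[5] = $45414
Sorted (with $ < everything):
  sorted[0] = $45414  (last char: '4')
  sorted[1] = 14$454  (last char: '4')
  sorted[2] = 4$4541  (last char: '1')
  sorted[3] = 414$45  (last char: '5')
  sorted[4] = 45414$  (last char: '$')
  sorted[5] = 5414$4  (last char: '4')
Last column: 4415$4
Original string S is at sorted index 4

Answer: 4415$4
4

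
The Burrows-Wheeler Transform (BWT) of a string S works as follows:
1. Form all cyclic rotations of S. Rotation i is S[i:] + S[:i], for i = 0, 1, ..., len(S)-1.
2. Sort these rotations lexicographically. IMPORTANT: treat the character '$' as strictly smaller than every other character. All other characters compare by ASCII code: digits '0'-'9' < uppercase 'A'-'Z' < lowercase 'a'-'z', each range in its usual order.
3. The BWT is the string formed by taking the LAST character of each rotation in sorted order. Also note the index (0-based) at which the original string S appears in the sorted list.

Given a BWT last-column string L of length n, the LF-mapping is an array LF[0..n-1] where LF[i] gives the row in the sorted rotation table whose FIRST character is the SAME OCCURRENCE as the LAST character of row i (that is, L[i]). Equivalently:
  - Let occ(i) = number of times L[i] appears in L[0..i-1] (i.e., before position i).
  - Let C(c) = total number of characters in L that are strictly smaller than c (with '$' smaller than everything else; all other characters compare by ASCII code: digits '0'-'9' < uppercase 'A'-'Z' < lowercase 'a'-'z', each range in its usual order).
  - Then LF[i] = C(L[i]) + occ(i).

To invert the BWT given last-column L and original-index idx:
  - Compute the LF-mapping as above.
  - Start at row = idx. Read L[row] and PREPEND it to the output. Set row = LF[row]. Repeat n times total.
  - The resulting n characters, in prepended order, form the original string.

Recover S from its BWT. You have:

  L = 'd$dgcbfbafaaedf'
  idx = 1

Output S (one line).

LF mapping: 7 0 8 14 6 4 11 5 1 12 2 3 10 9 13
Walk LF starting at row 1, prepending L[row]:
  step 1: row=1, L[1]='$', prepend. Next row=LF[1]=0
  step 2: row=0, L[0]='d', prepend. Next row=LF[0]=7
  step 3: row=7, L[7]='b', prepend. Next row=LF[7]=5
  step 4: row=5, L[5]='b', prepend. Next row=LF[5]=4
  step 5: row=4, L[4]='c', prepend. Next row=LF[4]=6
  step 6: row=6, L[6]='f', prepend. Next row=LF[6]=11
  step 7: row=11, L[11]='a', prepend. Next row=LF[11]=3
  step 8: row=3, L[3]='g', prepend. Next row=LF[3]=14
  step 9: row=14, L[14]='f', prepend. Next row=LF[14]=13
  step 10: row=13, L[13]='d', prepend. Next row=LF[13]=9
  step 11: row=9, L[9]='f', prepend. Next row=LF[9]=12
  step 12: row=12, L[12]='e', prepend. Next row=LF[12]=10
  step 13: row=10, L[10]='a', prepend. Next row=LF[10]=2
  step 14: row=2, L[2]='d', prepend. Next row=LF[2]=8
  step 15: row=8, L[8]='a', prepend. Next row=LF[8]=1
Reversed output: adaefdfgafcbbd$

Answer: adaefdfgafcbbd$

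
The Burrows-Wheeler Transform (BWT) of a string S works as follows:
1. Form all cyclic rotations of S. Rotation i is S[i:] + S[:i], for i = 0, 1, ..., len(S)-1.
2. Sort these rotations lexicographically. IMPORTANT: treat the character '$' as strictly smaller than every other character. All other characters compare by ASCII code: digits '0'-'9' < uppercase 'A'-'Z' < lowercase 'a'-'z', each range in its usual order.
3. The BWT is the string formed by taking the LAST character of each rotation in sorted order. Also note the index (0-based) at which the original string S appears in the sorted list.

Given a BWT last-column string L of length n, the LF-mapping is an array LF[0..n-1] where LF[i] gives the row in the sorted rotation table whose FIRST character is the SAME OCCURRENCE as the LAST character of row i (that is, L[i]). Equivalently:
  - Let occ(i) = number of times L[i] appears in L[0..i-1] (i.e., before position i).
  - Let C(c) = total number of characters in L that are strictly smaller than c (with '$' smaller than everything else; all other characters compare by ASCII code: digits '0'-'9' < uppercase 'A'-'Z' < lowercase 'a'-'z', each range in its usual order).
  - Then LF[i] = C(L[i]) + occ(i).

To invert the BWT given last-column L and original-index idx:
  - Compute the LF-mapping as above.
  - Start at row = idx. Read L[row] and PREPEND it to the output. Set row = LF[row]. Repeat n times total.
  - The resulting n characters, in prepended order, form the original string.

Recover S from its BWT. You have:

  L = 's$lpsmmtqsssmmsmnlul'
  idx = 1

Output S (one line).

LF mapping: 12 0 1 10 13 4 5 18 11 14 15 16 6 7 17 8 9 2 19 3
Walk LF starting at row 1, prepending L[row]:
  step 1: row=1, L[1]='$', prepend. Next row=LF[1]=0
  step 2: row=0, L[0]='s', prepend. Next row=LF[0]=12
  step 3: row=12, L[12]='m', prepend. Next row=LF[12]=6
  step 4: row=6, L[6]='m', prepend. Next row=LF[6]=5
  step 5: row=5, L[5]='m', prepend. Next row=LF[5]=4
  step 6: row=4, L[4]='s', prepend. Next row=LF[4]=13
  step 7: row=13, L[13]='m', prepend. Next row=LF[13]=7
  step 8: row=7, L[7]='t', prepend. Next row=LF[7]=18
  step 9: row=18, L[18]='u', prepend. Next row=LF[18]=19
  step 10: row=19, L[19]='l', prepend. Next row=LF[19]=3
  step 11: row=3, L[3]='p', prepend. Next row=LF[3]=10
  step 12: row=10, L[10]='s', prepend. Next row=LF[10]=15
  step 13: row=15, L[15]='m', prepend. Next row=LF[15]=8
  step 14: row=8, L[8]='q', prepend. Next row=LF[8]=11
  step 15: row=11, L[11]='s', prepend. Next row=LF[11]=16
  step 16: row=16, L[16]='n', prepend. Next row=LF[16]=9
  step 17: row=9, L[9]='s', prepend. Next row=LF[9]=14
  step 18: row=14, L[14]='s', prepend. Next row=LF[14]=17
  step 19: row=17, L[17]='l', prepend. Next row=LF[17]=2
  step 20: row=2, L[2]='l', prepend. Next row=LF[2]=1
Reversed output: llssnsqmsplutmsmmms$

Answer: llssnsqmsplutmsmmms$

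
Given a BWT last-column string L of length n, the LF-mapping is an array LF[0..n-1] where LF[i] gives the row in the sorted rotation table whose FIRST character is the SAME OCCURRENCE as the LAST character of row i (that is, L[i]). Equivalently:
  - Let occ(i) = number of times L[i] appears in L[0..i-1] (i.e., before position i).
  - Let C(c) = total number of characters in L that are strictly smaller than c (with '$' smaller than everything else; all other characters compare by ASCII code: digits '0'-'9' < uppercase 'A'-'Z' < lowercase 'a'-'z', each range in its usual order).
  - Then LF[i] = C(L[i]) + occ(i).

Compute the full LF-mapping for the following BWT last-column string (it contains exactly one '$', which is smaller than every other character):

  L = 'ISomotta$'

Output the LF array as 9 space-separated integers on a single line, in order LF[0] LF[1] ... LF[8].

Char counts: '$':1, 'I':1, 'S':1, 'a':1, 'm':1, 'o':2, 't':2
C (first-col start): C('$')=0, C('I')=1, C('S')=2, C('a')=3, C('m')=4, C('o')=5, C('t')=7
L[0]='I': occ=0, LF[0]=C('I')+0=1+0=1
L[1]='S': occ=0, LF[1]=C('S')+0=2+0=2
L[2]='o': occ=0, LF[2]=C('o')+0=5+0=5
L[3]='m': occ=0, LF[3]=C('m')+0=4+0=4
L[4]='o': occ=1, LF[4]=C('o')+1=5+1=6
L[5]='t': occ=0, LF[5]=C('t')+0=7+0=7
L[6]='t': occ=1, LF[6]=C('t')+1=7+1=8
L[7]='a': occ=0, LF[7]=C('a')+0=3+0=3
L[8]='$': occ=0, LF[8]=C('$')+0=0+0=0

Answer: 1 2 5 4 6 7 8 3 0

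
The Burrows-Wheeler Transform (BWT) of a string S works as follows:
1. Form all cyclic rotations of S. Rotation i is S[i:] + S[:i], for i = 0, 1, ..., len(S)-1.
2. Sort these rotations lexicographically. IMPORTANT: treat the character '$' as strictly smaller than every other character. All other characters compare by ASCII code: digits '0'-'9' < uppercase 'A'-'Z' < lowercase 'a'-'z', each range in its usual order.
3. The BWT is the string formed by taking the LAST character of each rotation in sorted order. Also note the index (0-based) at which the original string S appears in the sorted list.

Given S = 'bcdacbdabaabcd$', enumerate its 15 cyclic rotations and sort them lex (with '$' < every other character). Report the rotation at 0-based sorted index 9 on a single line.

All 15 rotations (rotation i = S[i:]+S[:i]):
  rot[0] = bcdacbdabaabcd$
  rot[1] = cdacbdabaabcd$b
  rot[2] = dacbdabaabcd$bc
  rot[3] = acbdabaabcd$bcd
  rot[4] = cbdabaabcd$bcda
  rot[5] = bdabaabcd$bcdac
  rot[6] = dabaabcd$bcdacb
  rot[7] = abaabcd$bcdacbd
  rot[8] = baabcd$bcdacbda
  rot[9] = aabcd$bcdacbdab
  rot[10] = abcd$bcdacbdaba
  rot[11] = bcd$bcdacbdabaa
  rot[12] = cd$bcdacbdabaab
  rot[13] = d$bcdacbdabaabc
  rot[14] = $bcdacbdabaabcd
Sorted (with $ < everything):
  sorted[0] = $bcdacbdabaabcd
  sorted[1] = aabcd$bcdacbdab
  sorted[2] = abaabcd$bcdacbd
  sorted[3] = abcd$bcdacbdaba
  sorted[4] = acbdabaabcd$bcd
  sorted[5] = baabcd$bcdacbda
  sorted[6] = bcd$bcdacbdabaa
  sorted[7] = bcdacbdabaabcd$
  sorted[8] = bdabaabcd$bcdac
  sorted[9] = cbdabaabcd$bcda
  sorted[10] = cd$bcdacbdabaab
  sorted[11] = cdacbdabaabcd$b
  sorted[12] = d$bcdacbdabaabc
  sorted[13] = dabaabcd$bcdacb
  sorted[14] = dacbdabaabcd$bc
sorted[9] = cbdabaabcd$bcda

Answer: cbdabaabcd$bcda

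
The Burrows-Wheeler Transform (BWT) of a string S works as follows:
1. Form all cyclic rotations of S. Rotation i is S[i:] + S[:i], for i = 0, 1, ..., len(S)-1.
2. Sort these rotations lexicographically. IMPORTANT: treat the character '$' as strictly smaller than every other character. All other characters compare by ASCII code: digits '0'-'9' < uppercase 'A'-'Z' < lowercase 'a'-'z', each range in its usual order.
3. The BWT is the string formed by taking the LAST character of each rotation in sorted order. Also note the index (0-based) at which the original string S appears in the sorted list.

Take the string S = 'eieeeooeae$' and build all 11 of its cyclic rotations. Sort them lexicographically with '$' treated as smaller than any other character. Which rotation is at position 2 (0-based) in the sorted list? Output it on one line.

Answer: e$eieeeooea

Derivation:
All 11 rotations (rotation i = S[i:]+S[:i]):
  rot[0] = eieeeooeae$
  rot[1] = ieeeooeae$e
  rot[2] = eeeooeae$ei
  rot[3] = eeooeae$eie
  rot[4] = eooeae$eiee
  rot[5] = ooeae$eieee
  rot[6] = oeae$eieeeo
  rot[7] = eae$eieeeoo
  rot[8] = ae$eieeeooe
  rot[9] = e$eieeeooea
  rot[10] = $eieeeooeae
Sorted (with $ < everything):
  sorted[0] = $eieeeooeae
  sorted[1] = ae$eieeeooe
  sorted[2] = e$eieeeooea
  sorted[3] = eae$eieeeoo
  sorted[4] = eeeooeae$ei
  sorted[5] = eeooeae$eie
  sorted[6] = eieeeooeae$
  sorted[7] = eooeae$eiee
  sorted[8] = ieeeooeae$e
  sorted[9] = oeae$eieeeo
  sorted[10] = ooeae$eieee
sorted[2] = e$eieeeooea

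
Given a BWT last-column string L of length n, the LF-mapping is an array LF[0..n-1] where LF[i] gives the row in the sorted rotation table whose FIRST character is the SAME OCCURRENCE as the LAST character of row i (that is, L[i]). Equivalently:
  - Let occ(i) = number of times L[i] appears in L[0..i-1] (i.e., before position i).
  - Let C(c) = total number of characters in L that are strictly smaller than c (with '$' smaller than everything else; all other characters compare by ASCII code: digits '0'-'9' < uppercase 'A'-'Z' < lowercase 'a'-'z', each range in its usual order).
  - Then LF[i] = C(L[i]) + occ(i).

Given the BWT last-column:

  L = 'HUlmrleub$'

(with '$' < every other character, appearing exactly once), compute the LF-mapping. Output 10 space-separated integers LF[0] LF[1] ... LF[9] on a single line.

Answer: 1 2 5 7 8 6 4 9 3 0

Derivation:
Char counts: '$':1, 'H':1, 'U':1, 'b':1, 'e':1, 'l':2, 'm':1, 'r':1, 'u':1
C (first-col start): C('$')=0, C('H')=1, C('U')=2, C('b')=3, C('e')=4, C('l')=5, C('m')=7, C('r')=8, C('u')=9
L[0]='H': occ=0, LF[0]=C('H')+0=1+0=1
L[1]='U': occ=0, LF[1]=C('U')+0=2+0=2
L[2]='l': occ=0, LF[2]=C('l')+0=5+0=5
L[3]='m': occ=0, LF[3]=C('m')+0=7+0=7
L[4]='r': occ=0, LF[4]=C('r')+0=8+0=8
L[5]='l': occ=1, LF[5]=C('l')+1=5+1=6
L[6]='e': occ=0, LF[6]=C('e')+0=4+0=4
L[7]='u': occ=0, LF[7]=C('u')+0=9+0=9
L[8]='b': occ=0, LF[8]=C('b')+0=3+0=3
L[9]='$': occ=0, LF[9]=C('$')+0=0+0=0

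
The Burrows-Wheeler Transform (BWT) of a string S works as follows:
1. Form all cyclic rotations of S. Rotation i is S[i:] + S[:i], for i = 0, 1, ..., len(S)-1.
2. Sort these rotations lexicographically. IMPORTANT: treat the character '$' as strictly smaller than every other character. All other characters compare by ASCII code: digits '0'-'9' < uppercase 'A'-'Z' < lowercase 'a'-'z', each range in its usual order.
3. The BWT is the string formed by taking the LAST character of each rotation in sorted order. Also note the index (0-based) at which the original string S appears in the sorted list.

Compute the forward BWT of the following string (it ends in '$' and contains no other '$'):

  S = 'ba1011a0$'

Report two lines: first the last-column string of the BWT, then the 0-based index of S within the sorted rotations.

All 9 rotations (rotation i = S[i:]+S[:i]):
  rot[0] = ba1011a0$
  rot[1] = a1011a0$b
  rot[2] = 1011a0$ba
  rot[3] = 011a0$ba1
  rot[4] = 11a0$ba10
  rot[5] = 1a0$ba101
  rot[6] = a0$ba1011
  rot[7] = 0$ba1011a
  rot[8] = $ba1011a0
Sorted (with $ < everything):
  sorted[0] = $ba1011a0  (last char: '0')
  sorted[1] = 0$ba1011a  (last char: 'a')
  sorted[2] = 011a0$ba1  (last char: '1')
  sorted[3] = 1011a0$ba  (last char: 'a')
  sorted[4] = 11a0$ba10  (last char: '0')
  sorted[5] = 1a0$ba101  (last char: '1')
  sorted[6] = a0$ba1011  (last char: '1')
  sorted[7] = a1011a0$b  (last char: 'b')
  sorted[8] = ba1011a0$  (last char: '$')
Last column: 0a1a011b$
Original string S is at sorted index 8

Answer: 0a1a011b$
8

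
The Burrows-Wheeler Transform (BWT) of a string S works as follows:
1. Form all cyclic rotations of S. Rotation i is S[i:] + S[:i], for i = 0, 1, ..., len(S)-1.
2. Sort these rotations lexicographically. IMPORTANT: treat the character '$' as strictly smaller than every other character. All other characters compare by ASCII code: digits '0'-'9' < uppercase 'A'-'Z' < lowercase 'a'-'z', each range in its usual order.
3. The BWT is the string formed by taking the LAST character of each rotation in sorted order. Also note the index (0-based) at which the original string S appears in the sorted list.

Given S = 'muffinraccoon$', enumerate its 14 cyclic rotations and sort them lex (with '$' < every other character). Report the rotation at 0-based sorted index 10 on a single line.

All 14 rotations (rotation i = S[i:]+S[:i]):
  rot[0] = muffinraccoon$
  rot[1] = uffinraccoon$m
  rot[2] = ffinraccoon$mu
  rot[3] = finraccoon$muf
  rot[4] = inraccoon$muff
  rot[5] = nraccoon$muffi
  rot[6] = raccoon$muffin
  rot[7] = accoon$muffinr
  rot[8] = ccoon$muffinra
  rot[9] = coon$muffinrac
  rot[10] = oon$muffinracc
  rot[11] = on$muffinracco
  rot[12] = n$muffinraccoo
  rot[13] = $muffinraccoon
Sorted (with $ < everything):
  sorted[0] = $muffinraccoon
  sorted[1] = accoon$muffinr
  sorted[2] = ccoon$muffinra
  sorted[3] = coon$muffinrac
  sorted[4] = ffinraccoon$mu
  sorted[5] = finraccoon$muf
  sorted[6] = inraccoon$muff
  sorted[7] = muffinraccoon$
  sorted[8] = n$muffinraccoo
  sorted[9] = nraccoon$muffi
  sorted[10] = on$muffinracco
  sorted[11] = oon$muffinracc
  sorted[12] = raccoon$muffin
  sorted[13] = uffinraccoon$m
sorted[10] = on$muffinracco

Answer: on$muffinracco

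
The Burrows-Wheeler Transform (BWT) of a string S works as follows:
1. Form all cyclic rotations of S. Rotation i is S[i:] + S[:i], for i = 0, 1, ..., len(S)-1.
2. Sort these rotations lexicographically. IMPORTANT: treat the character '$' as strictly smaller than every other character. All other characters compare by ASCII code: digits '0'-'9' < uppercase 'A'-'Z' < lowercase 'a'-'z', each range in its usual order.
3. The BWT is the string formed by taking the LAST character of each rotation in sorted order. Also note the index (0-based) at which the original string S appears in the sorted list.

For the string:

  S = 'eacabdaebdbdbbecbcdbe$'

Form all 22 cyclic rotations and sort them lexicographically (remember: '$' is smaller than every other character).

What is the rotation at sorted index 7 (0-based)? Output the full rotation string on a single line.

Answer: bdbbecbcdbe$eacabdaebd

Derivation:
All 22 rotations (rotation i = S[i:]+S[:i]):
  rot[0] = eacabdaebdbdbbecbcdbe$
  rot[1] = acabdaebdbdbbecbcdbe$e
  rot[2] = cabdaebdbdbbecbcdbe$ea
  rot[3] = abdaebdbdbbecbcdbe$eac
  rot[4] = bdaebdbdbbecbcdbe$eaca
  rot[5] = daebdbdbbecbcdbe$eacab
  rot[6] = aebdbdbbecbcdbe$eacabd
  rot[7] = ebdbdbbecbcdbe$eacabda
  rot[8] = bdbdbbecbcdbe$eacabdae
  rot[9] = dbdbbecbcdbe$eacabdaeb
  rot[10] = bdbbecbcdbe$eacabdaebd
  rot[11] = dbbecbcdbe$eacabdaebdb
  rot[12] = bbecbcdbe$eacabdaebdbd
  rot[13] = becbcdbe$eacabdaebdbdb
  rot[14] = ecbcdbe$eacabdaebdbdbb
  rot[15] = cbcdbe$eacabdaebdbdbbe
  rot[16] = bcdbe$eacabdaebdbdbbec
  rot[17] = cdbe$eacabdaebdbdbbecb
  rot[18] = dbe$eacabdaebdbdbbecbc
  rot[19] = be$eacabdaebdbdbbecbcd
  rot[20] = e$eacabdaebdbdbbecbcdb
  rot[21] = $eacabdaebdbdbbecbcdbe
Sorted (with $ < everything):
  sorted[0] = $eacabdaebdbdbbecbcdbe
  sorted[1] = abdaebdbdbbecbcdbe$eac
  sorted[2] = acabdaebdbdbbecbcdbe$e
  sorted[3] = aebdbdbbecbcdbe$eacabd
  sorted[4] = bbecbcdbe$eacabdaebdbd
  sorted[5] = bcdbe$eacabdaebdbdbbec
  sorted[6] = bdaebdbdbbecbcdbe$eaca
  sorted[7] = bdbbecbcdbe$eacabdaebd
  sorted[8] = bdbdbbecbcdbe$eacabdae
  sorted[9] = be$eacabdaebdbdbbecbcd
  sorted[10] = becbcdbe$eacabdaebdbdb
  sorted[11] = cabdaebdbdbbecbcdbe$ea
  sorted[12] = cbcdbe$eacabdaebdbdbbe
  sorted[13] = cdbe$eacabdaebdbdbbecb
  sorted[14] = daebdbdbbecbcdbe$eacab
  sorted[15] = dbbecbcdbe$eacabdaebdb
  sorted[16] = dbdbbecbcdbe$eacabdaeb
  sorted[17] = dbe$eacabdaebdbdbbecbc
  sorted[18] = e$eacabdaebdbdbbecbcdb
  sorted[19] = eacabdaebdbdbbecbcdbe$
  sorted[20] = ebdbdbbecbcdbe$eacabda
  sorted[21] = ecbcdbe$eacabdaebdbdbb
sorted[7] = bdbbecbcdbe$eacabdaebd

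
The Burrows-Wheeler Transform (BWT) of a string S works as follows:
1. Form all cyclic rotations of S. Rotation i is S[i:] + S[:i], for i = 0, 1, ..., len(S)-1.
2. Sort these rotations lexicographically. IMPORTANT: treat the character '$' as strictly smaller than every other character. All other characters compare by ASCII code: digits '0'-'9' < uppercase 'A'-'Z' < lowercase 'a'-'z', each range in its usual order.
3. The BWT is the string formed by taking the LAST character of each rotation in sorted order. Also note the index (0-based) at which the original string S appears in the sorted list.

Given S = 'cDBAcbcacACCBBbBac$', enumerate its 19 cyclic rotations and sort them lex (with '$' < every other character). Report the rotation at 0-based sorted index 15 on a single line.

Answer: cACCBBbBac$cDBAcbca

Derivation:
All 19 rotations (rotation i = S[i:]+S[:i]):
  rot[0] = cDBAcbcacACCBBbBac$
  rot[1] = DBAcbcacACCBBbBac$c
  rot[2] = BAcbcacACCBBbBac$cD
  rot[3] = AcbcacACCBBbBac$cDB
  rot[4] = cbcacACCBBbBac$cDBA
  rot[5] = bcacACCBBbBac$cDBAc
  rot[6] = cacACCBBbBac$cDBAcb
  rot[7] = acACCBBbBac$cDBAcbc
  rot[8] = cACCBBbBac$cDBAcbca
  rot[9] = ACCBBbBac$cDBAcbcac
  rot[10] = CCBBbBac$cDBAcbcacA
  rot[11] = CBBbBac$cDBAcbcacAC
  rot[12] = BBbBac$cDBAcbcacACC
  rot[13] = BbBac$cDBAcbcacACCB
  rot[14] = bBac$cDBAcbcacACCBB
  rot[15] = Bac$cDBAcbcacACCBBb
  rot[16] = ac$cDBAcbcacACCBBbB
  rot[17] = c$cDBAcbcacACCBBbBa
  rot[18] = $cDBAcbcacACCBBbBac
Sorted (with $ < everything):
  sorted[0] = $cDBAcbcacACCBBbBac
  sorted[1] = ACCBBbBac$cDBAcbcac
  sorted[2] = AcbcacACCBBbBac$cDB
  sorted[3] = BAcbcacACCBBbBac$cD
  sorted[4] = BBbBac$cDBAcbcacACC
  sorted[5] = Bac$cDBAcbcacACCBBb
  sorted[6] = BbBac$cDBAcbcacACCB
  sorted[7] = CBBbBac$cDBAcbcacAC
  sorted[8] = CCBBbBac$cDBAcbcacA
  sorted[9] = DBAcbcacACCBBbBac$c
  sorted[10] = ac$cDBAcbcacACCBBbB
  sorted[11] = acACCBBbBac$cDBAcbc
  sorted[12] = bBac$cDBAcbcacACCBB
  sorted[13] = bcacACCBBbBac$cDBAc
  sorted[14] = c$cDBAcbcacACCBBbBa
  sorted[15] = cACCBBbBac$cDBAcbca
  sorted[16] = cDBAcbcacACCBBbBac$
  sorted[17] = cacACCBBbBac$cDBAcb
  sorted[18] = cbcacACCBBbBac$cDBA
sorted[15] = cACCBBbBac$cDBAcbca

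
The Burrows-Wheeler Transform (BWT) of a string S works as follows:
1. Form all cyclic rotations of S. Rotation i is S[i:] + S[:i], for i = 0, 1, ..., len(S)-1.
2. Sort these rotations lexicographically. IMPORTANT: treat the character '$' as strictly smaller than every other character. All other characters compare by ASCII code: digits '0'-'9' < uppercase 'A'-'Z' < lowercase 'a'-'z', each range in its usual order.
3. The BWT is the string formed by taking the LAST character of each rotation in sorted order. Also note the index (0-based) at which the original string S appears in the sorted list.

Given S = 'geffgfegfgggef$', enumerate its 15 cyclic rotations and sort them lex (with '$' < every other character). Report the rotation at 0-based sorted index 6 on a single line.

Answer: ffgfegfgggef$ge

Derivation:
All 15 rotations (rotation i = S[i:]+S[:i]):
  rot[0] = geffgfegfgggef$
  rot[1] = effgfegfgggef$g
  rot[2] = ffgfegfgggef$ge
  rot[3] = fgfegfgggef$gef
  rot[4] = gfegfgggef$geff
  rot[5] = fegfgggef$geffg
  rot[6] = egfgggef$geffgf
  rot[7] = gfgggef$geffgfe
  rot[8] = fgggef$geffgfeg
  rot[9] = gggef$geffgfegf
  rot[10] = ggef$geffgfegfg
  rot[11] = gef$geffgfegfgg
  rot[12] = ef$geffgfegfggg
  rot[13] = f$geffgfegfggge
  rot[14] = $geffgfegfgggef
Sorted (with $ < everything):
  sorted[0] = $geffgfegfgggef
  sorted[1] = ef$geffgfegfggg
  sorted[2] = effgfegfgggef$g
  sorted[3] = egfgggef$geffgf
  sorted[4] = f$geffgfegfggge
  sorted[5] = fegfgggef$geffg
  sorted[6] = ffgfegfgggef$ge
  sorted[7] = fgfegfgggef$gef
  sorted[8] = fgggef$geffgfeg
  sorted[9] = gef$geffgfegfgg
  sorted[10] = geffgfegfgggef$
  sorted[11] = gfegfgggef$geff
  sorted[12] = gfgggef$geffgfe
  sorted[13] = ggef$geffgfegfg
  sorted[14] = gggef$geffgfegf
sorted[6] = ffgfegfgggef$ge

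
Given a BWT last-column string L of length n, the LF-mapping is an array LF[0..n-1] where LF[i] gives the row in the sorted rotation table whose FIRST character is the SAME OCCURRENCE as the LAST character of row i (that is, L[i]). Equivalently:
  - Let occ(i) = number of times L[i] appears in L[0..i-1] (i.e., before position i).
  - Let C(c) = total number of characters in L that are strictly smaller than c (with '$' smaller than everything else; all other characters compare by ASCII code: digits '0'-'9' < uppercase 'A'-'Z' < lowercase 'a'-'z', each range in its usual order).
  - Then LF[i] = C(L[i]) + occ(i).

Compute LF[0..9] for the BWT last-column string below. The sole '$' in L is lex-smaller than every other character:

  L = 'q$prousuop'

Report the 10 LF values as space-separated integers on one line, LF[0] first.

Char counts: '$':1, 'o':2, 'p':2, 'q':1, 'r':1, 's':1, 'u':2
C (first-col start): C('$')=0, C('o')=1, C('p')=3, C('q')=5, C('r')=6, C('s')=7, C('u')=8
L[0]='q': occ=0, LF[0]=C('q')+0=5+0=5
L[1]='$': occ=0, LF[1]=C('$')+0=0+0=0
L[2]='p': occ=0, LF[2]=C('p')+0=3+0=3
L[3]='r': occ=0, LF[3]=C('r')+0=6+0=6
L[4]='o': occ=0, LF[4]=C('o')+0=1+0=1
L[5]='u': occ=0, LF[5]=C('u')+0=8+0=8
L[6]='s': occ=0, LF[6]=C('s')+0=7+0=7
L[7]='u': occ=1, LF[7]=C('u')+1=8+1=9
L[8]='o': occ=1, LF[8]=C('o')+1=1+1=2
L[9]='p': occ=1, LF[9]=C('p')+1=3+1=4

Answer: 5 0 3 6 1 8 7 9 2 4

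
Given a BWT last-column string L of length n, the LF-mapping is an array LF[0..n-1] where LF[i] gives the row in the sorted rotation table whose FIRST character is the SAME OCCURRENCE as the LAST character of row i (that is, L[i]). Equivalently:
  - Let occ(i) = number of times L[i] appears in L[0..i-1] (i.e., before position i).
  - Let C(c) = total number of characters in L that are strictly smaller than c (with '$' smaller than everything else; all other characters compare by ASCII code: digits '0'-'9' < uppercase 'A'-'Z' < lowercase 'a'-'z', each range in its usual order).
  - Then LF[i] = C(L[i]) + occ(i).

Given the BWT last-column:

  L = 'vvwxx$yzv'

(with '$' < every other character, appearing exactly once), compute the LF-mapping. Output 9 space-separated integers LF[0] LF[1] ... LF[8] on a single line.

Answer: 1 2 4 5 6 0 7 8 3

Derivation:
Char counts: '$':1, 'v':3, 'w':1, 'x':2, 'y':1, 'z':1
C (first-col start): C('$')=0, C('v')=1, C('w')=4, C('x')=5, C('y')=7, C('z')=8
L[0]='v': occ=0, LF[0]=C('v')+0=1+0=1
L[1]='v': occ=1, LF[1]=C('v')+1=1+1=2
L[2]='w': occ=0, LF[2]=C('w')+0=4+0=4
L[3]='x': occ=0, LF[3]=C('x')+0=5+0=5
L[4]='x': occ=1, LF[4]=C('x')+1=5+1=6
L[5]='$': occ=0, LF[5]=C('$')+0=0+0=0
L[6]='y': occ=0, LF[6]=C('y')+0=7+0=7
L[7]='z': occ=0, LF[7]=C('z')+0=8+0=8
L[8]='v': occ=2, LF[8]=C('v')+2=1+2=3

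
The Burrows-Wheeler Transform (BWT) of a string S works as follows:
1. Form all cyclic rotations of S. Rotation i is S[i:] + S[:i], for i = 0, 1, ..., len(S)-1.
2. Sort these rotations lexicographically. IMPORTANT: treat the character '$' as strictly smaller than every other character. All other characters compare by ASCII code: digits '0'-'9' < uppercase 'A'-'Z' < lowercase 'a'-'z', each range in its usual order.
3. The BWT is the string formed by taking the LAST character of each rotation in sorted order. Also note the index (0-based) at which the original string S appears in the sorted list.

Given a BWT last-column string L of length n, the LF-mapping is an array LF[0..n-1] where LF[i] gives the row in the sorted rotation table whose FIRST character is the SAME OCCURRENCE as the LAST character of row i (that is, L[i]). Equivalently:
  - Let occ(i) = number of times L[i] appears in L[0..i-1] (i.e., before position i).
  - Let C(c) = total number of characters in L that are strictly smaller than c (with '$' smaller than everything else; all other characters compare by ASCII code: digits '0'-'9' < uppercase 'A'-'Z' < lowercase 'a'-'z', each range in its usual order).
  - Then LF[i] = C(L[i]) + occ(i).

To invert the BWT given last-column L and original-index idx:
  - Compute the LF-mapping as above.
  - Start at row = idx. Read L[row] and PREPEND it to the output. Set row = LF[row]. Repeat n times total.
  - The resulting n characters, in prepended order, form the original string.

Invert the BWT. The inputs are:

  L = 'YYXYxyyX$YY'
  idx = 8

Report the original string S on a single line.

LF mapping: 3 4 1 5 8 9 10 2 0 6 7
Walk LF starting at row 8, prepending L[row]:
  step 1: row=8, L[8]='$', prepend. Next row=LF[8]=0
  step 2: row=0, L[0]='Y', prepend. Next row=LF[0]=3
  step 3: row=3, L[3]='Y', prepend. Next row=LF[3]=5
  step 4: row=5, L[5]='y', prepend. Next row=LF[5]=9
  step 5: row=9, L[9]='Y', prepend. Next row=LF[9]=6
  step 6: row=6, L[6]='y', prepend. Next row=LF[6]=10
  step 7: row=10, L[10]='Y', prepend. Next row=LF[10]=7
  step 8: row=7, L[7]='X', prepend. Next row=LF[7]=2
  step 9: row=2, L[2]='X', prepend. Next row=LF[2]=1
  step 10: row=1, L[1]='Y', prepend. Next row=LF[1]=4
  step 11: row=4, L[4]='x', prepend. Next row=LF[4]=8
Reversed output: xYXXYyYyYY$

Answer: xYXXYyYyYY$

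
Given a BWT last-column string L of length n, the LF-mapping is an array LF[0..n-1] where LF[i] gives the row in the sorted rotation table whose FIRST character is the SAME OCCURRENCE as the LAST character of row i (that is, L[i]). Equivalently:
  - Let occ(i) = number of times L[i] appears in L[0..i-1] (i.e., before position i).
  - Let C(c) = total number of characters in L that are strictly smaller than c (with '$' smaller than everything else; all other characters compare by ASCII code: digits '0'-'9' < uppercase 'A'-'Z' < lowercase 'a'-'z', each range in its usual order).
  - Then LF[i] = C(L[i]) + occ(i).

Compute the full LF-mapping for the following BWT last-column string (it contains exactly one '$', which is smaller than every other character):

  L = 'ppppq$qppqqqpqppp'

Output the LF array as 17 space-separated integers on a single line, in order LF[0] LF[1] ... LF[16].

Char counts: '$':1, 'p':10, 'q':6
C (first-col start): C('$')=0, C('p')=1, C('q')=11
L[0]='p': occ=0, LF[0]=C('p')+0=1+0=1
L[1]='p': occ=1, LF[1]=C('p')+1=1+1=2
L[2]='p': occ=2, LF[2]=C('p')+2=1+2=3
L[3]='p': occ=3, LF[3]=C('p')+3=1+3=4
L[4]='q': occ=0, LF[4]=C('q')+0=11+0=11
L[5]='$': occ=0, LF[5]=C('$')+0=0+0=0
L[6]='q': occ=1, LF[6]=C('q')+1=11+1=12
L[7]='p': occ=4, LF[7]=C('p')+4=1+4=5
L[8]='p': occ=5, LF[8]=C('p')+5=1+5=6
L[9]='q': occ=2, LF[9]=C('q')+2=11+2=13
L[10]='q': occ=3, LF[10]=C('q')+3=11+3=14
L[11]='q': occ=4, LF[11]=C('q')+4=11+4=15
L[12]='p': occ=6, LF[12]=C('p')+6=1+6=7
L[13]='q': occ=5, LF[13]=C('q')+5=11+5=16
L[14]='p': occ=7, LF[14]=C('p')+7=1+7=8
L[15]='p': occ=8, LF[15]=C('p')+8=1+8=9
L[16]='p': occ=9, LF[16]=C('p')+9=1+9=10

Answer: 1 2 3 4 11 0 12 5 6 13 14 15 7 16 8 9 10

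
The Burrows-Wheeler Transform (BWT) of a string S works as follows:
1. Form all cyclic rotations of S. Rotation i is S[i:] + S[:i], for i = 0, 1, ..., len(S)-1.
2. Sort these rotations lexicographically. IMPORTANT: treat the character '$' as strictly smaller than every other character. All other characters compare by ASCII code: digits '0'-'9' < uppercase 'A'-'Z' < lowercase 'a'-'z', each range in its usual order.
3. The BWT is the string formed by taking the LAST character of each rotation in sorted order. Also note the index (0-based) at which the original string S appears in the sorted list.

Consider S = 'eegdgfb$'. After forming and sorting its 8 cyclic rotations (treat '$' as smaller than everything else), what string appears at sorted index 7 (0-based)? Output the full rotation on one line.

All 8 rotations (rotation i = S[i:]+S[:i]):
  rot[0] = eegdgfb$
  rot[1] = egdgfb$e
  rot[2] = gdgfb$ee
  rot[3] = dgfb$eeg
  rot[4] = gfb$eegd
  rot[5] = fb$eegdg
  rot[6] = b$eegdgf
  rot[7] = $eegdgfb
Sorted (with $ < everything):
  sorted[0] = $eegdgfb
  sorted[1] = b$eegdgf
  sorted[2] = dgfb$eeg
  sorted[3] = eegdgfb$
  sorted[4] = egdgfb$e
  sorted[5] = fb$eegdg
  sorted[6] = gdgfb$ee
  sorted[7] = gfb$eegd
sorted[7] = gfb$eegd

Answer: gfb$eegd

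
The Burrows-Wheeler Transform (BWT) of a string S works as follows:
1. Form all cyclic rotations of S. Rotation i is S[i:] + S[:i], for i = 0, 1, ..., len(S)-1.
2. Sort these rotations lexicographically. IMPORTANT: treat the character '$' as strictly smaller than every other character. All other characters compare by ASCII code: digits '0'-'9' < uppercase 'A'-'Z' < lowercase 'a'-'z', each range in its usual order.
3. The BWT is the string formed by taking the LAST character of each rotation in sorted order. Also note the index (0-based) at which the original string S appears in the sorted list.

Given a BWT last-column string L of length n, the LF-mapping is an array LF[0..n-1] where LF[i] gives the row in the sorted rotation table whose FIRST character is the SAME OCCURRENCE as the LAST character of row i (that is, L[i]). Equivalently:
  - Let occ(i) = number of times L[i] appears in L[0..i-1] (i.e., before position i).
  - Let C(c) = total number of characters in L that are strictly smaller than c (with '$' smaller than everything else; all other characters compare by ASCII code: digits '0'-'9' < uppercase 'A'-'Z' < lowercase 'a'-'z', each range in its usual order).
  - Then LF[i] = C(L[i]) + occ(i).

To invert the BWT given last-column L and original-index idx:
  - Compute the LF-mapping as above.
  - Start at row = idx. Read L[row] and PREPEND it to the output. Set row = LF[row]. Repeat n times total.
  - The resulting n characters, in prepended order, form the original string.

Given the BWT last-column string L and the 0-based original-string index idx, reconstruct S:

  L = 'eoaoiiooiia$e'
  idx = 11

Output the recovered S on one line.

Answer: oiieoiioaaoe$

Derivation:
LF mapping: 3 9 1 10 5 6 11 12 7 8 2 0 4
Walk LF starting at row 11, prepending L[row]:
  step 1: row=11, L[11]='$', prepend. Next row=LF[11]=0
  step 2: row=0, L[0]='e', prepend. Next row=LF[0]=3
  step 3: row=3, L[3]='o', prepend. Next row=LF[3]=10
  step 4: row=10, L[10]='a', prepend. Next row=LF[10]=2
  step 5: row=2, L[2]='a', prepend. Next row=LF[2]=1
  step 6: row=1, L[1]='o', prepend. Next row=LF[1]=9
  step 7: row=9, L[9]='i', prepend. Next row=LF[9]=8
  step 8: row=8, L[8]='i', prepend. Next row=LF[8]=7
  step 9: row=7, L[7]='o', prepend. Next row=LF[7]=12
  step 10: row=12, L[12]='e', prepend. Next row=LF[12]=4
  step 11: row=4, L[4]='i', prepend. Next row=LF[4]=5
  step 12: row=5, L[5]='i', prepend. Next row=LF[5]=6
  step 13: row=6, L[6]='o', prepend. Next row=LF[6]=11
Reversed output: oiieoiioaaoe$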